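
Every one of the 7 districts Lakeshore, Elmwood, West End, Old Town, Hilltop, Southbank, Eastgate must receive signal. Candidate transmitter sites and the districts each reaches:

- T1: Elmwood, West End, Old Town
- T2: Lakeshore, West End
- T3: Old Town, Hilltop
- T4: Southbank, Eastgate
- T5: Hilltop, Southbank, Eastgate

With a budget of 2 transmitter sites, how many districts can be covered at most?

Choosing T1, T5 covers {Elmwood, West End, Old Town, Hilltop, Southbank, Eastgate} — 6 districts.
No choice of 2 transmitter sites does better; here Lakeshore is left uncovered.

6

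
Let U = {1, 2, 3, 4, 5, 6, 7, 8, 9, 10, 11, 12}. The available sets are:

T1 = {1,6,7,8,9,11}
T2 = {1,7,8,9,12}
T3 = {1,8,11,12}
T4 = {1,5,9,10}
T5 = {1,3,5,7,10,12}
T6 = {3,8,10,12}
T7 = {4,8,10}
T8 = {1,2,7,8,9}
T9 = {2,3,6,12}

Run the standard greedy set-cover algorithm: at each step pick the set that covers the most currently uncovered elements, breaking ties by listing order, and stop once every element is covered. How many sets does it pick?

Pick 1: T1 covers 6 new elements (1, 6, 7, 8, 9, 11).
Pick 2: T5 covers 4 new elements (3, 5, 10, 12).
Pick 3: T7 covers 1 new elements (4).
Pick 4: T8 covers 1 new elements (2).
Greedy uses 4 sets.

4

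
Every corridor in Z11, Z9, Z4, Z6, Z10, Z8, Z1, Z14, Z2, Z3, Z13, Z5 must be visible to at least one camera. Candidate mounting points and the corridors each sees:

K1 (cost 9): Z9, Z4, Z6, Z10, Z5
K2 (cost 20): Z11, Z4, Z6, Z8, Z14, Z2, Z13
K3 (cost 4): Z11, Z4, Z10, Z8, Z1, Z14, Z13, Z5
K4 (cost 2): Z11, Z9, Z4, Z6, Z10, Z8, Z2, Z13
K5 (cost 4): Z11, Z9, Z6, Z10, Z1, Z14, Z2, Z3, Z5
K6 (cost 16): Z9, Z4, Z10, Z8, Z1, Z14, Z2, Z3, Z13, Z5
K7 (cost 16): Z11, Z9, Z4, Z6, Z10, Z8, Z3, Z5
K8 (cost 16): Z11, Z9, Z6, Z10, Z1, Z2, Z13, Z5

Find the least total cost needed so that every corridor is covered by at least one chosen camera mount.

6

K4, K5 cover every corridor at cost 2 + 4 = 6.
Any cover uses at least 2 camera mounts; among all covering selections none totals below 6.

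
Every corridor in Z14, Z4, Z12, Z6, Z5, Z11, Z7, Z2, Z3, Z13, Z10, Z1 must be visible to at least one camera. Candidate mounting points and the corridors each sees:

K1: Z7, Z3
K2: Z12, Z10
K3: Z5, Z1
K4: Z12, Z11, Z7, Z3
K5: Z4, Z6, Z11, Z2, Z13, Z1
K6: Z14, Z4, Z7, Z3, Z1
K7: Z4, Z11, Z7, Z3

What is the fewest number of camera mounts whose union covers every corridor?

4

K2, K3, K5, K6 together cover {Z14, Z4, Z12, Z6, Z5, Z11, Z7, Z2, Z3, Z13, Z10, Z1} — every corridor.
No 3 of the 7 camera mounts cover everything (all 35 triples fall short), so 4 is minimum.
Greedy (largest uncovered first) would take K5, K4, K2, K3, K6 — 5 camera mounts — but 4 suffice.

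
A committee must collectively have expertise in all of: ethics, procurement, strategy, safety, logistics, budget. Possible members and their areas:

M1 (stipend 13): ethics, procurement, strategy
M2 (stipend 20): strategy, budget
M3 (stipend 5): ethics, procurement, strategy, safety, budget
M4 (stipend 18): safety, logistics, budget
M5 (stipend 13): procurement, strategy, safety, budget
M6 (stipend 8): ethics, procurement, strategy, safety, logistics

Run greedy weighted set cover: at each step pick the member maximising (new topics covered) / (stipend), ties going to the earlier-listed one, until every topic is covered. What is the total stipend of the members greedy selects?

13

Pick 1: M3 adds 5 new (ethics, procurement, strategy, safety, budget) at stipend 5 (ratio 5/5).
Pick 2: M6 adds 1 new (logistics) at stipend 8 (ratio 1/8).
Greedy total stipend: 5 + 8 = 13.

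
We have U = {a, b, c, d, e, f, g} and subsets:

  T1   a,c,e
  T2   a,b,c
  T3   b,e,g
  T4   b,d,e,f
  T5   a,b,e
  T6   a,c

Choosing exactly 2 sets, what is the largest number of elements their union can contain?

6

Choosing T1, T4 covers {a, b, c, d, e, f} — 6 elements.
No choice of 2 sets does better; here g is left uncovered.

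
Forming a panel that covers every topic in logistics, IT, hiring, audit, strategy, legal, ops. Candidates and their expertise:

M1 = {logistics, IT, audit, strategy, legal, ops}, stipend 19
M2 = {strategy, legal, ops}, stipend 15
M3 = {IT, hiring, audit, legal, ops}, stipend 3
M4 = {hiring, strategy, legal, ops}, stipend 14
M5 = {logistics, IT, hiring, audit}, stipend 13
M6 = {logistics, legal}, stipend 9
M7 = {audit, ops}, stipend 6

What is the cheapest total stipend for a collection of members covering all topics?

M1, M3 cover every topic at stipend 19 + 3 = 22.
Any cover uses at least 2 members; among all covering selections none totals below 22.

22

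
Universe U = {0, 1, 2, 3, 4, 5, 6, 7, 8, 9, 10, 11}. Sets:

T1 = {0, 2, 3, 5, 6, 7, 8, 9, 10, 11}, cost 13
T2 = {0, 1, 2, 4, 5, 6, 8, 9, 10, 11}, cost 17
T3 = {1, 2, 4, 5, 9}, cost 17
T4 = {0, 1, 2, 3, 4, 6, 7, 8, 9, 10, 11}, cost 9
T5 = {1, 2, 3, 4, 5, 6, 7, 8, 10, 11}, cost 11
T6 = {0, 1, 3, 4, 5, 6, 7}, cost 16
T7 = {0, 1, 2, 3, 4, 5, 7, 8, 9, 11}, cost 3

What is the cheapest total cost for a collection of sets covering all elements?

12

T4, T7 cover every element at cost 9 + 3 = 12.
Any cover uses at least 2 sets; among all covering selections none totals below 12.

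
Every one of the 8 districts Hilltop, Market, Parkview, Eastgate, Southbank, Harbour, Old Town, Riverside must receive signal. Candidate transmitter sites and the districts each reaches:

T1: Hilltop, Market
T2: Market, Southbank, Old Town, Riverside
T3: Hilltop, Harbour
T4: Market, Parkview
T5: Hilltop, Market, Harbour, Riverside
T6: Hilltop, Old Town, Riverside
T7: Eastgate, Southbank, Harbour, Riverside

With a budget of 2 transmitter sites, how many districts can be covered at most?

Choosing T1, T7 covers {Hilltop, Market, Eastgate, Southbank, Harbour, Riverside} — 6 districts.
No choice of 2 transmitter sites does better; here Parkview, Old Town are left uncovered.

6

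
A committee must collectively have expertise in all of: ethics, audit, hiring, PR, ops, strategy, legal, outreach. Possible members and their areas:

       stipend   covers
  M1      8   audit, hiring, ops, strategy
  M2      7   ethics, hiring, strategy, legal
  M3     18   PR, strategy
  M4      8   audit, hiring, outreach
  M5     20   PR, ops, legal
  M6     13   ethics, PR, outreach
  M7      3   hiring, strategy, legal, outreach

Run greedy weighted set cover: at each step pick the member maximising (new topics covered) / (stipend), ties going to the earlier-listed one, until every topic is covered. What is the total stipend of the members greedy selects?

24

Pick 1: M7 adds 4 new (hiring, strategy, legal, outreach) at stipend 3 (ratio 4/3).
Pick 2: M1 adds 2 new (audit, ops) at stipend 8 (ratio 2/8).
Pick 3: M6 adds 2 new (ethics, PR) at stipend 13 (ratio 2/13).
Greedy total stipend: 3 + 8 + 13 = 24.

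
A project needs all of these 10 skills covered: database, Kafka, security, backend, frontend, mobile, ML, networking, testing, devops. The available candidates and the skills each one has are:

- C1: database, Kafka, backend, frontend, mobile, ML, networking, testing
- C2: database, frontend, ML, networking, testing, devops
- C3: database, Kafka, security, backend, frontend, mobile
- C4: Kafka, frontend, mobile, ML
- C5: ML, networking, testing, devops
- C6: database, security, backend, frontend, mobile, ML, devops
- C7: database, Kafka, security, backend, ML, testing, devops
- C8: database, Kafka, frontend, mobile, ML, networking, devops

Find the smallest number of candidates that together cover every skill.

2

C1, C6 together cover {database, Kafka, security, backend, frontend, mobile, ML, networking, testing, devops} — every skill.
No single candidate contains all 10 skills, so 2 is optimal.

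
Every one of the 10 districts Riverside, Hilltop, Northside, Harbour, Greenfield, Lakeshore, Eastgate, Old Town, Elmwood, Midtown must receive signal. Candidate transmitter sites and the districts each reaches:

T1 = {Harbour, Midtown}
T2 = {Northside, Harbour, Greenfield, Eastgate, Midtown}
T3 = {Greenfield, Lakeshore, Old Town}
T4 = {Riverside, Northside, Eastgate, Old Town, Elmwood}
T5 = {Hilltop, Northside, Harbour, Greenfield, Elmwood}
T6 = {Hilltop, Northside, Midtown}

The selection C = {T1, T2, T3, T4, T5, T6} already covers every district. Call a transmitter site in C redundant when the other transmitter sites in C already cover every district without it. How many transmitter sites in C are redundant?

Drop T1: the rest still cover every district — redundant.
Drop T2: the rest still cover every district — redundant.
Drop T3: Lakeshore uncovered — not redundant.
Drop T4: Riverside uncovered — not redundant.
Drop T5: the rest still cover every district — redundant.
Drop T6: the rest still cover every district — redundant.
4 redundant: T1, T2, T5, T6.

4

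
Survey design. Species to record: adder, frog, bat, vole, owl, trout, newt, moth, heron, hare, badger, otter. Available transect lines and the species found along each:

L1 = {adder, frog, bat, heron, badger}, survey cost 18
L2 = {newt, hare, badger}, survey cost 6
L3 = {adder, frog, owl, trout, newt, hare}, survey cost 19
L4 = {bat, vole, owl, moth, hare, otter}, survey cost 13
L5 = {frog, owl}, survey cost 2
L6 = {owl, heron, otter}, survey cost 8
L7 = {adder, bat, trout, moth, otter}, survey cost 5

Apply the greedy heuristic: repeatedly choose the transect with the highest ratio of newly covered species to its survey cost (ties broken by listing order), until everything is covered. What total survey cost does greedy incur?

34

Pick 1: L5 adds 2 new (frog, owl) at survey cost 2 (ratio 2/2).
Pick 2: L7 adds 5 new (adder, bat, trout, moth, otter) at survey cost 5 (ratio 5/5).
Pick 3: L2 adds 3 new (newt, hare, badger) at survey cost 6 (ratio 3/6).
Pick 4: L6 adds 1 new (heron) at survey cost 8 (ratio 1/8).
Pick 5: L4 adds 1 new (vole) at survey cost 13 (ratio 1/13).
Greedy total survey cost: 2 + 5 + 6 + 8 + 13 = 34.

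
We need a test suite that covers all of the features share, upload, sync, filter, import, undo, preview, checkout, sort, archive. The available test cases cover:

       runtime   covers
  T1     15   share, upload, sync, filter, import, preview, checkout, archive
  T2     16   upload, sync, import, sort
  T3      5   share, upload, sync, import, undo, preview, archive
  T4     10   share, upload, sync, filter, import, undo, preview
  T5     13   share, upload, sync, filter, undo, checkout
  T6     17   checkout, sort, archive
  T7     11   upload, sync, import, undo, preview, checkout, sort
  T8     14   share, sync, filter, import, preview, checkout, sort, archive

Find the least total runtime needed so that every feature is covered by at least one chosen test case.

T3, T8 cover every feature at runtime 5 + 14 = 19.
Any cover uses at least 2 test cases; among all covering selections none totals below 19.

19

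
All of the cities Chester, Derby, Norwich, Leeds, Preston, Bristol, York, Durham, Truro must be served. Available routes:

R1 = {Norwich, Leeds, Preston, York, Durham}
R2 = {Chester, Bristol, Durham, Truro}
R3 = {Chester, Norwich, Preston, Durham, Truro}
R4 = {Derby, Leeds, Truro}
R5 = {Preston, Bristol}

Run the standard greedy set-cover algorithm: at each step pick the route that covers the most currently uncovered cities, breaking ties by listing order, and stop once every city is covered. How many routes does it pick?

Pick 1: R1 covers 5 new cities (Norwich, Leeds, Preston, York, Durham).
Pick 2: R2 covers 3 new cities (Chester, Bristol, Truro).
Pick 3: R4 covers 1 new cities (Derby).
Greedy uses 3 routes.

3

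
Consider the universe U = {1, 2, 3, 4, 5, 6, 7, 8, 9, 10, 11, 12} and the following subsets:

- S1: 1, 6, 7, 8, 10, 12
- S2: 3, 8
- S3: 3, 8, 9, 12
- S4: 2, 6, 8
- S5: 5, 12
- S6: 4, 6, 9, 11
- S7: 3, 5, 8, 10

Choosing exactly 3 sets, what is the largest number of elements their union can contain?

11

Choosing S1, S6, S7 covers {1, 3, 4, 5, 6, 7, 8, 9, 10, 11, 12} — 11 elements.
No choice of 3 sets does better; here 2 is left uncovered.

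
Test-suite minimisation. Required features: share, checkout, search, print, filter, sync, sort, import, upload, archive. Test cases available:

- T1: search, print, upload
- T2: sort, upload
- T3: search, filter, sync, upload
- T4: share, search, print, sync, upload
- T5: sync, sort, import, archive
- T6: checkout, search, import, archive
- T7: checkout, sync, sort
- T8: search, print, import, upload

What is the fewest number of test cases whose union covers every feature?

4

T2, T3, T4, T6 together cover {share, checkout, search, print, filter, sync, sort, import, upload, archive} — every feature.
No 3 of the 8 test cases cover everything (all 56 triples fall short), so 4 is minimum.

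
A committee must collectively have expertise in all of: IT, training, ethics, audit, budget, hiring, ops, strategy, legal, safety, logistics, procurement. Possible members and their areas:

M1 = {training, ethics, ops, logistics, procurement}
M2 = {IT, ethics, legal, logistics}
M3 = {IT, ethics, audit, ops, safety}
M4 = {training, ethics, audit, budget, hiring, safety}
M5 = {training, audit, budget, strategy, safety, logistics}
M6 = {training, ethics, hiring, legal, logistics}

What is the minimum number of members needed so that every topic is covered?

M1, M2, M4, M5 together cover {IT, training, ethics, audit, budget, hiring, ops, strategy, legal, safety, logistics, procurement} — every topic.
No 3 of the 6 members cover everything (all 20 triples fall short), so 4 is minimum.

4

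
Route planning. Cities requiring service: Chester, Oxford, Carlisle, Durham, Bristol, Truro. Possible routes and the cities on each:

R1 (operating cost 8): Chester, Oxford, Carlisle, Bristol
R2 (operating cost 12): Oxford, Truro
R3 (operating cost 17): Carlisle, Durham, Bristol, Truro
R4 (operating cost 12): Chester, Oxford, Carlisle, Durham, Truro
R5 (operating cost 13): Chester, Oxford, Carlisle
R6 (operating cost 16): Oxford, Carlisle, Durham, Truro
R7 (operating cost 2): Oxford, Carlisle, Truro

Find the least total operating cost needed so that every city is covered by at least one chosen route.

20

R1, R4 cover every city at operating cost 8 + 12 = 20.
Any cover uses at least 2 routes; among all covering selections none totals below 20.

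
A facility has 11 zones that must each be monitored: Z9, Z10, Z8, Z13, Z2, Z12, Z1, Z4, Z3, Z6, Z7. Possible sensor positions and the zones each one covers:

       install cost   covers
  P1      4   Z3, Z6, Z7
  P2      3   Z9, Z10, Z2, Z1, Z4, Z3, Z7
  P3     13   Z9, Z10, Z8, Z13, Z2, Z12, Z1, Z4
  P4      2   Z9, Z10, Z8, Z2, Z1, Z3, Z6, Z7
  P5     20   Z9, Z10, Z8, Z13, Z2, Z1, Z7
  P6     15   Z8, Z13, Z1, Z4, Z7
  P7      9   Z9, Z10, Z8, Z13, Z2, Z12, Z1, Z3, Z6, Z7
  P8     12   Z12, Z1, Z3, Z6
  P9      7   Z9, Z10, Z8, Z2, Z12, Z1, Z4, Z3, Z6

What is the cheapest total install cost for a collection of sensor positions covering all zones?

12

P2, P7 cover every zone at install cost 3 + 9 = 12.
Any cover uses at least 2 sensor positions; among all covering selections none totals below 12.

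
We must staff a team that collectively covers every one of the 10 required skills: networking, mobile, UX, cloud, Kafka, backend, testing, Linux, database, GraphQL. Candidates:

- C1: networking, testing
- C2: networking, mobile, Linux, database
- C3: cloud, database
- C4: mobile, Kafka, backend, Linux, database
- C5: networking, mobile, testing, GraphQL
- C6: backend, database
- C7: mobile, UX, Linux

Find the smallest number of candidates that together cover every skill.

4

C3, C4, C5, C7 together cover {networking, mobile, UX, cloud, Kafka, backend, testing, Linux, database, GraphQL} — every skill.
No 3 of the 7 candidates cover everything (all 35 triples fall short), so 4 is minimum.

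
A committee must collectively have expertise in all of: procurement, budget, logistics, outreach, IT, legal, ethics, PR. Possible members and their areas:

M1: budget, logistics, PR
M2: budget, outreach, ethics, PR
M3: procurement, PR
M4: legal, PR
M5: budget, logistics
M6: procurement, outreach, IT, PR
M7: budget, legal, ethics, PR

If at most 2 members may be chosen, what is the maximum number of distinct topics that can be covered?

Choosing M6, M7 covers {procurement, budget, outreach, IT, legal, ethics, PR} — 7 topics.
No choice of 2 members does better; here logistics is left uncovered.

7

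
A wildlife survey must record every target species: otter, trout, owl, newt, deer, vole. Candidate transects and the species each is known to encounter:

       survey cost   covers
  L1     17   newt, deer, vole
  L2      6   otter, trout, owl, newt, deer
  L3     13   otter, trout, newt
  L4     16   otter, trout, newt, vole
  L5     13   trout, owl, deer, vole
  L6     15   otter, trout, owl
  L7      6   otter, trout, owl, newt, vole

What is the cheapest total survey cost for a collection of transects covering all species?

12

L2, L7 cover every species at survey cost 6 + 6 = 12.
Any cover uses at least 2 transects; among all covering selections none totals below 12.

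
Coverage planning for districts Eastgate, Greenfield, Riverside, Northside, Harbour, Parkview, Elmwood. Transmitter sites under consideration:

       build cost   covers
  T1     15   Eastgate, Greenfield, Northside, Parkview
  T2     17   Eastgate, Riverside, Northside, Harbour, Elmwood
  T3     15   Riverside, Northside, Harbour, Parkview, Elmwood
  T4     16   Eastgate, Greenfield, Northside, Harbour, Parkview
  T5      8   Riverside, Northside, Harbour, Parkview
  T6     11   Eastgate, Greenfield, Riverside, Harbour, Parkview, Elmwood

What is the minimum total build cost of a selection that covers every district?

T5, T6 cover every district at build cost 8 + 11 = 19.
Any cover uses at least 2 transmitter sites; among all covering selections none totals below 19.

19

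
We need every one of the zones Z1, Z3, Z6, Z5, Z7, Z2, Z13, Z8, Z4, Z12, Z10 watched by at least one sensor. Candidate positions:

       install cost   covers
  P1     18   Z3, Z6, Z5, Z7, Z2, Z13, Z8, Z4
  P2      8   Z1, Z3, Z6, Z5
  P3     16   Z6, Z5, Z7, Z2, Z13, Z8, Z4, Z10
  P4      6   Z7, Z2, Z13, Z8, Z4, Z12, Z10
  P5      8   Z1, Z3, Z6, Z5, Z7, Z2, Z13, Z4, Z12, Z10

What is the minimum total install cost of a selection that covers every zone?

P2, P4 cover every zone at install cost 8 + 6 = 14.
Any cover uses at least 2 sensor positions; among all covering selections none totals below 14.

14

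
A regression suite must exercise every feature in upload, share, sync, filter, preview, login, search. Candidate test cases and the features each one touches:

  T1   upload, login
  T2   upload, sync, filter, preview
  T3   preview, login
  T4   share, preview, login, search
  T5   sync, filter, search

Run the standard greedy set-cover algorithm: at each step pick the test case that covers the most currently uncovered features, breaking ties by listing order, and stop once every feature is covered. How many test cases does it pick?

Pick 1: T2 covers 4 new features (upload, sync, filter, preview).
Pick 2: T4 covers 3 new features (share, login, search).
Greedy uses 2 test cases.

2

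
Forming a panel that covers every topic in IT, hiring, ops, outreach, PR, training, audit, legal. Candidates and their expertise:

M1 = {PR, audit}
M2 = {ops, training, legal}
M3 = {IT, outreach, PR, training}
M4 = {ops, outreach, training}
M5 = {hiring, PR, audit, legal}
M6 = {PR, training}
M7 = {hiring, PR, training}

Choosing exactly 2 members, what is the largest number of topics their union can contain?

7

Choosing M3, M5 covers {IT, hiring, outreach, PR, training, audit, legal} — 7 topics.
No choice of 2 members does better; here ops is left uncovered.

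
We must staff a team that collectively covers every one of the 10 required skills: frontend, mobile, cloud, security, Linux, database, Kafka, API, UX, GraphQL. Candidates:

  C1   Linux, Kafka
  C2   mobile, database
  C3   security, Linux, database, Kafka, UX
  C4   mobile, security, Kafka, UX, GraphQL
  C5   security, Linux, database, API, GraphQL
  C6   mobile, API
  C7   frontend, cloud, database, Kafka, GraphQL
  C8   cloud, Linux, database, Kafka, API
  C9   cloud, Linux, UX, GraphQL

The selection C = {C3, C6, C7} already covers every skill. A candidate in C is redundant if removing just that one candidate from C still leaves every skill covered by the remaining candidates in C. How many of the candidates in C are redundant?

Drop C3: security, Linux, UX uncovered — not redundant.
Drop C6: mobile, API uncovered — not redundant.
Drop C7: frontend, cloud, GraphQL uncovered — not redundant.
None of the candidates in C is redundant.

0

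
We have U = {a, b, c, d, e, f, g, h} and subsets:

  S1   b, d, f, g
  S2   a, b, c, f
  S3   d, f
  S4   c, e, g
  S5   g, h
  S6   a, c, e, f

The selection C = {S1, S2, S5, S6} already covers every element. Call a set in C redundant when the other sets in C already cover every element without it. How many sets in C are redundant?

1

Drop S1: d uncovered — not redundant.
Drop S2: the rest still cover every element — redundant.
Drop S5: h uncovered — not redundant.
Drop S6: e uncovered — not redundant.
1 redundant: S2.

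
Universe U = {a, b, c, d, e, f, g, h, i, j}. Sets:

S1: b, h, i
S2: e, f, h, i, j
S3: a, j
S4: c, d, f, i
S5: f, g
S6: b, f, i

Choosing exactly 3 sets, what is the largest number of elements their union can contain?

Choosing S1, S2, S4 covers {b, c, d, e, f, h, i, j} — 8 elements.
No choice of 3 sets does better; here a, g are left uncovered.

8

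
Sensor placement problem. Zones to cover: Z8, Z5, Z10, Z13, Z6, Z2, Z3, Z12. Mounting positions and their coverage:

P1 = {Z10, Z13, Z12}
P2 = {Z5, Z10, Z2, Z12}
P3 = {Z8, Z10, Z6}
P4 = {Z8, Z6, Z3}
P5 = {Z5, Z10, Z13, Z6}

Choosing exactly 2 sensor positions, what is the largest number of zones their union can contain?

7

Choosing P2, P4 covers {Z8, Z5, Z10, Z6, Z2, Z3, Z12} — 7 zones.
No choice of 2 sensor positions does better; here Z13 is left uncovered.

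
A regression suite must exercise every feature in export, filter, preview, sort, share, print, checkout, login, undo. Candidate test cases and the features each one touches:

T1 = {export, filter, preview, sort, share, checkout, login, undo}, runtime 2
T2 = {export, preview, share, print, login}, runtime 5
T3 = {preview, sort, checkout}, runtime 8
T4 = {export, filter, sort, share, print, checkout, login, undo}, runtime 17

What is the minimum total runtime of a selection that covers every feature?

T1, T2 cover every feature at runtime 2 + 5 = 7.
Any cover uses at least 2 test cases; among all covering selections none totals below 7.

7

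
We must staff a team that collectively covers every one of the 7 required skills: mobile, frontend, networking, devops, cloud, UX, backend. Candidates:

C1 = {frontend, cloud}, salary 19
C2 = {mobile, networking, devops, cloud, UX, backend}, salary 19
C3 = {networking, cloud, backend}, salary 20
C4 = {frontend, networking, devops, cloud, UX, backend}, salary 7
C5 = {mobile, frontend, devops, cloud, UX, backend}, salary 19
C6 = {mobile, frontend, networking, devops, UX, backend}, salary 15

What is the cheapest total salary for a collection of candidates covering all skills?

22

C4, C6 cover every skill at salary 7 + 15 = 22.
Any cover uses at least 2 candidates; among all covering selections none totals below 22.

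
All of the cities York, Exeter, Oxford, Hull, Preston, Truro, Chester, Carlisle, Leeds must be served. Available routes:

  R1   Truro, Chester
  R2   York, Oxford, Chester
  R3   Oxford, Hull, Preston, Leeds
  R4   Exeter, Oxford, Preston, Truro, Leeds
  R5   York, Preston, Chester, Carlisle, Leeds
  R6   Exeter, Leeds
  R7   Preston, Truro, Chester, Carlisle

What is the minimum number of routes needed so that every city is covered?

R3, R4, R5 together cover {York, Exeter, Oxford, Hull, Preston, Truro, Chester, Carlisle, Leeds} — every city.
No 2 of the 7 routes cover everything (all 21 pairs fall short), so 3 is minimum.

3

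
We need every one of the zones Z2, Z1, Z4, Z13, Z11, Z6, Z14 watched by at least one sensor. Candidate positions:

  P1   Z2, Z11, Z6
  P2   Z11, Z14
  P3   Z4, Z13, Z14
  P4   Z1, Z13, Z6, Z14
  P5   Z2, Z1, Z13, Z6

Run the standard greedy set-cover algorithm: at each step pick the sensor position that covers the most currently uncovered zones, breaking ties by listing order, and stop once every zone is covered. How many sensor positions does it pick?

3

Pick 1: P4 covers 4 new zones (Z1, Z13, Z6, Z14).
Pick 2: P1 covers 2 new zones (Z2, Z11).
Pick 3: P3 covers 1 new zones (Z4).
Greedy uses 3 sensor positions.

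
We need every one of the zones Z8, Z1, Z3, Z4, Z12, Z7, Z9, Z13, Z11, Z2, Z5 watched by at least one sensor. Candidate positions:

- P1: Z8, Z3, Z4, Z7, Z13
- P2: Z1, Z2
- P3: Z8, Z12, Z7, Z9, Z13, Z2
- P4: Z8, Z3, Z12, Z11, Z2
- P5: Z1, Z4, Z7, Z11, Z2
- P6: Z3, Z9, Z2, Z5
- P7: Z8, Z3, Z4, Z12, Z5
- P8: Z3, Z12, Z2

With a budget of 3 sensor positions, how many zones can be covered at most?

Choosing P3, P5, P6 covers {Z8, Z1, Z3, Z4, Z12, Z7, Z9, Z13, Z11, Z2, Z5} — 11 zones.
That is all 11 zones.

11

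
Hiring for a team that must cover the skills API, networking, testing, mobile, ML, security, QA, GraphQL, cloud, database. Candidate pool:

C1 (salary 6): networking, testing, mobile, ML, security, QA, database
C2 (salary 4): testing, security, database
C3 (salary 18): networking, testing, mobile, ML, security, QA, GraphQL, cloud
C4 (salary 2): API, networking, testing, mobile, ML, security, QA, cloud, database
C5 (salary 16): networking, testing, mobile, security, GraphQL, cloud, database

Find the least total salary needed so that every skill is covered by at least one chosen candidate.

18

C4, C5 cover every skill at salary 2 + 16 = 18.
Any cover uses at least 2 candidates; among all covering selections none totals below 18.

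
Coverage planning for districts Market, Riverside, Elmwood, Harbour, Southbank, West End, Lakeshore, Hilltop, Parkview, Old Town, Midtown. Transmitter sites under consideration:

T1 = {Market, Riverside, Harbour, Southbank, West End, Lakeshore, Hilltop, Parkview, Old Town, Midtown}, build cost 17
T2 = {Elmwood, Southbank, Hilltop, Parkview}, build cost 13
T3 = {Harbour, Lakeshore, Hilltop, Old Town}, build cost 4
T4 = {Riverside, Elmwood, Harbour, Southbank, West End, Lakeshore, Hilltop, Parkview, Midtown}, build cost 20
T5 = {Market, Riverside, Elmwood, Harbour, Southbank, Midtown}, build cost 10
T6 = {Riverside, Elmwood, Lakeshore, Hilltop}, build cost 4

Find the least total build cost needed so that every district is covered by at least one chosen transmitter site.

T1, T6 cover every district at build cost 17 + 4 = 21.
Any cover uses at least 2 transmitter sites; among all covering selections none totals below 21.
Greedy by coverage-per-build cost would pick T3, T5, T1 for 31 — worse than the optimum 21.

21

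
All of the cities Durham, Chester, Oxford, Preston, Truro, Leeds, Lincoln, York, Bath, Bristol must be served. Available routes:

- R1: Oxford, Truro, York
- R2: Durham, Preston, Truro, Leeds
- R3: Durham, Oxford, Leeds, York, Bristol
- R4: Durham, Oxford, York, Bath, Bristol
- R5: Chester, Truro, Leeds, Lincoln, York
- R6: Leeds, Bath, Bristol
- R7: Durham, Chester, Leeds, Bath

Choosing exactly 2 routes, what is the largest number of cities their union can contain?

Choosing R4, R5 covers {Durham, Chester, Oxford, Truro, Leeds, Lincoln, York, Bath, Bristol} — 9 cities.
No choice of 2 routes does better; here Preston is left uncovered.

9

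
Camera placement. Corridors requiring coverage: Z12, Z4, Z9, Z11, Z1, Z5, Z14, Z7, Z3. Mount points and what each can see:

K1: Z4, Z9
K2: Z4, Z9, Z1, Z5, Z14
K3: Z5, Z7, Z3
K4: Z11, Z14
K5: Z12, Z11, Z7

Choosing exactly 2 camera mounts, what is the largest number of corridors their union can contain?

8

Choosing K2, K5 covers {Z12, Z4, Z9, Z11, Z1, Z5, Z14, Z7} — 8 corridors.
No choice of 2 camera mounts does better; here Z3 is left uncovered.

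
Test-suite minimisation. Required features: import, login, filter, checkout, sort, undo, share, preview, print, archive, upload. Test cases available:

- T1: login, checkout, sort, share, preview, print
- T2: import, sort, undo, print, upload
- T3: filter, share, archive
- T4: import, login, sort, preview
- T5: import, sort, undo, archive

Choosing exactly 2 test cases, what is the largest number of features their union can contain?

9

Choosing T1, T2 covers {import, login, checkout, sort, undo, share, preview, print, upload} — 9 features.
No choice of 2 test cases does better; here filter, archive are left uncovered.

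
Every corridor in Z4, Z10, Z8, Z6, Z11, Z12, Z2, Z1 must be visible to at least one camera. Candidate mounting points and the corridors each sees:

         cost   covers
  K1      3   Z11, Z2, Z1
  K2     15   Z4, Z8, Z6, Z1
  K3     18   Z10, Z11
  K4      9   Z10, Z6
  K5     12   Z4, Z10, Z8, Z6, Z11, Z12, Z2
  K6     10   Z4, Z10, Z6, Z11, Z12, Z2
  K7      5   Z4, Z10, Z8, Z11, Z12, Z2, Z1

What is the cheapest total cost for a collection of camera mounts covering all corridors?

K4, K7 cover every corridor at cost 9 + 5 = 14.
Any cover uses at least 2 camera mounts; among all covering selections none totals below 14.

14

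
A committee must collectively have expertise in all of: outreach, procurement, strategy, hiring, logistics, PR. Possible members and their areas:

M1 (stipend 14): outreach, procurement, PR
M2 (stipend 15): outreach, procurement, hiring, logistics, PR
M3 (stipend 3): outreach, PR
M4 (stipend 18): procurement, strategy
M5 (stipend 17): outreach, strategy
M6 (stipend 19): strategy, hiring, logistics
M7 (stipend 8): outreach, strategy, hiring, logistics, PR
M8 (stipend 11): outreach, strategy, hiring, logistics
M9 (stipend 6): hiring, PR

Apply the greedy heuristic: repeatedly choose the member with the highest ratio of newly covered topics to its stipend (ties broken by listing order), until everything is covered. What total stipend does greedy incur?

Pick 1: M3 adds 2 new (outreach, PR) at stipend 3 (ratio 2/3).
Pick 2: M7 adds 3 new (strategy, hiring, logistics) at stipend 8 (ratio 3/8).
Pick 3: M1 adds 1 new (procurement) at stipend 14 (ratio 1/14).
Greedy total stipend: 3 + 8 + 14 = 25. (The true optimum is 22, so greedy overshoots here.)

25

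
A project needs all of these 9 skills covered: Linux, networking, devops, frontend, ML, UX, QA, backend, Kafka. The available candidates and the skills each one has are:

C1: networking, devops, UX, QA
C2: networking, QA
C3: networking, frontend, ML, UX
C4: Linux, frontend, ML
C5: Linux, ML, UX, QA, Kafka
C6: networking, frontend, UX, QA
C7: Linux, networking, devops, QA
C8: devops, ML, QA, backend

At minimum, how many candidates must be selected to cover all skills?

C3, C5, C8 together cover {Linux, networking, devops, frontend, ML, UX, QA, backend, Kafka} — every skill.
No 2 of the 8 candidates cover everything (all 28 pairs fall short), so 3 is minimum.
Greedy (largest uncovered first) would take C5, C1, C3, C8 — 4 candidates — but 3 suffice.

3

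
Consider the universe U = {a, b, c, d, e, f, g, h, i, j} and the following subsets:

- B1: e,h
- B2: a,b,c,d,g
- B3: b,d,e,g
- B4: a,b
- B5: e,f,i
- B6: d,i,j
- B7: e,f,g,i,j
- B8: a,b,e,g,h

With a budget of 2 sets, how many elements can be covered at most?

Choosing B2, B7 covers {a, b, c, d, e, f, g, i, j} — 9 elements.
No choice of 2 sets does better; here h is left uncovered.

9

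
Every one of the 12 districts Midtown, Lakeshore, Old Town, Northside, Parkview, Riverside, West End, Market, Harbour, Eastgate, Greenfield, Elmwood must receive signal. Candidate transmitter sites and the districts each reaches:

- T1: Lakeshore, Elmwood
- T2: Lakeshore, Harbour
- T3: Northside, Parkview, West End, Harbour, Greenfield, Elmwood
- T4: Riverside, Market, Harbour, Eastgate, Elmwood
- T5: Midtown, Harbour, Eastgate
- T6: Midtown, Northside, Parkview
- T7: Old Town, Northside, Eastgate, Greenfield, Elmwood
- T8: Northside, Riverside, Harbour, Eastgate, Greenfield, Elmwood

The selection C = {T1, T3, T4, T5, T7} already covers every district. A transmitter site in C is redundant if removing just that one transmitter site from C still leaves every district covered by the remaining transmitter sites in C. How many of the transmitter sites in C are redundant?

0

Drop T1: Lakeshore uncovered — not redundant.
Drop T3: Parkview, West End uncovered — not redundant.
Drop T4: Riverside, Market uncovered — not redundant.
Drop T5: Midtown uncovered — not redundant.
Drop T7: Old Town uncovered — not redundant.
None of the transmitter sites in C is redundant.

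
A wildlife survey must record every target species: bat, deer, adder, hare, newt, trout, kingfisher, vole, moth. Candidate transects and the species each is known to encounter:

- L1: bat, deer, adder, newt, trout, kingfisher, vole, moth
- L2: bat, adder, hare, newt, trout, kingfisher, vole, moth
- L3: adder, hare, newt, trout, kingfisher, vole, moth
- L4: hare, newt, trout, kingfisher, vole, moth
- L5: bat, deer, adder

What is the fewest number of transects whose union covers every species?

L1, L2 together cover {bat, deer, adder, hare, newt, trout, kingfisher, vole, moth} — every species.
No single transect contains all 9 species, so 2 is optimal.

2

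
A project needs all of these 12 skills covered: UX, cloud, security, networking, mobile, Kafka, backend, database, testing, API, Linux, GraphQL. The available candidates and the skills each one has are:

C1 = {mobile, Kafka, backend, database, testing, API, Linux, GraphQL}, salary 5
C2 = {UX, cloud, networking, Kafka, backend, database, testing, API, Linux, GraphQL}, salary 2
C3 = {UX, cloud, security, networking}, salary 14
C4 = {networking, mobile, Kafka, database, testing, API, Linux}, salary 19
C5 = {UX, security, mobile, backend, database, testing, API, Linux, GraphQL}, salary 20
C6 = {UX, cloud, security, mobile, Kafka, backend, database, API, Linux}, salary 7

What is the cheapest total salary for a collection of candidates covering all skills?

9

C2, C6 cover every skill at salary 2 + 7 = 9.
Any cover uses at least 2 candidates; among all covering selections none totals below 9.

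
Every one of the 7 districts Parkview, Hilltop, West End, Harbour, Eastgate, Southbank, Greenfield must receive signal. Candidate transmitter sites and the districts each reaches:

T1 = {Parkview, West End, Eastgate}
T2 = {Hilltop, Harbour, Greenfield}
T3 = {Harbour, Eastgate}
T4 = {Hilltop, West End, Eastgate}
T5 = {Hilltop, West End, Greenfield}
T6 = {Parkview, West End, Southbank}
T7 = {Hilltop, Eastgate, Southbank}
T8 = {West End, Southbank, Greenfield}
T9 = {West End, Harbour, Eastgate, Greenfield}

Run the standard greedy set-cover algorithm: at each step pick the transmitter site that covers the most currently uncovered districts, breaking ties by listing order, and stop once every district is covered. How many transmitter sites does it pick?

3

Pick 1: T9 covers 4 new districts (West End, Harbour, Eastgate, Greenfield).
Pick 2: T6 covers 2 new districts (Parkview, Southbank).
Pick 3: T2 covers 1 new districts (Hilltop).
Greedy uses 3 transmitter sites.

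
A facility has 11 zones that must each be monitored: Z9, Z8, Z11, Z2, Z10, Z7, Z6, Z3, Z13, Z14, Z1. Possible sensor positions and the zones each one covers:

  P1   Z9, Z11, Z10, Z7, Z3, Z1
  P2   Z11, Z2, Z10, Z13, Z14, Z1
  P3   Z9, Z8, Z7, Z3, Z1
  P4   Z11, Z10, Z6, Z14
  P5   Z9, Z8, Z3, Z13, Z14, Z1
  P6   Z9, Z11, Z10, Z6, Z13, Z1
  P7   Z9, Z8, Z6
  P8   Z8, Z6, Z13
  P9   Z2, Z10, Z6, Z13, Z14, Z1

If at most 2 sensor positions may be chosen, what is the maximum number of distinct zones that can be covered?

Choosing P1, P9 covers {Z9, Z11, Z2, Z10, Z7, Z6, Z3, Z13, Z14, Z1} — 10 zones.
No choice of 2 sensor positions does better; here Z8 is left uncovered.

10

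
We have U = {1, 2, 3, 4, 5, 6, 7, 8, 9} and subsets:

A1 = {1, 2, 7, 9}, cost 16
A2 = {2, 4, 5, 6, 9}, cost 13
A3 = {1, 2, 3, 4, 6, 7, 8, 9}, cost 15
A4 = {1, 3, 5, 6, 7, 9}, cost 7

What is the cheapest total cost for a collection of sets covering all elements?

A3, A4 cover every element at cost 15 + 7 = 22.
Any cover uses at least 2 sets; among all covering selections none totals below 22.

22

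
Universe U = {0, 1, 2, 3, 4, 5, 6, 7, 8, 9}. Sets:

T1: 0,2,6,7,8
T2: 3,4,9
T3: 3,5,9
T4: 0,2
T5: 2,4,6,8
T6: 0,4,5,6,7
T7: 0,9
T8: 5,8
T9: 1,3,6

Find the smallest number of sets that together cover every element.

T1, T2, T3, T9 together cover {0, 1, 2, 3, 4, 5, 6, 7, 8, 9} — every element.
No 3 of the 9 sets cover everything (all 84 triples fall short), so 4 is minimum.

4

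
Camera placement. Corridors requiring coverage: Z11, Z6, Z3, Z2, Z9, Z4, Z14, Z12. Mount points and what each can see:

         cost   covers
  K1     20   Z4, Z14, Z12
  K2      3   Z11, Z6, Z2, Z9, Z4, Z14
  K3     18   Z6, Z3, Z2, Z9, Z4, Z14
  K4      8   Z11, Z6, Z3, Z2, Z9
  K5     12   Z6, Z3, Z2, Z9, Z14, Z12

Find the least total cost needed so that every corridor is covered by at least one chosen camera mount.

K2, K5 cover every corridor at cost 3 + 12 = 15.
Any cover uses at least 2 camera mounts; among all covering selections none totals below 15.

15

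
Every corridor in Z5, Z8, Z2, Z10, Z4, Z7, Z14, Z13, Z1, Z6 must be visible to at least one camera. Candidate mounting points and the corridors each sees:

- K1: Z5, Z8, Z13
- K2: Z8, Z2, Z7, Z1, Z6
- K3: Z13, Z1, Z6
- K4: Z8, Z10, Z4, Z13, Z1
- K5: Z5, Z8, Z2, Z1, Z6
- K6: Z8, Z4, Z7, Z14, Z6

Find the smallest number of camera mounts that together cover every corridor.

K4, K5, K6 together cover {Z5, Z8, Z2, Z10, Z4, Z7, Z14, Z13, Z1, Z6} — every corridor.
No 2 of the 6 camera mounts cover everything (all 15 pairs fall short), so 3 is minimum.
Greedy (largest uncovered first) would take K2, K4, K1, K6 — 4 camera mounts — but 3 suffice.

3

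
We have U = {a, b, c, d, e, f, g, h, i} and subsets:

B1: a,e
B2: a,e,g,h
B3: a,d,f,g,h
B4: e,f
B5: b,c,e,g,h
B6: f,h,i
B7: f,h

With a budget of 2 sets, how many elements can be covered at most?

8

Choosing B3, B5 covers {a, b, c, d, e, f, g, h} — 8 elements.
No choice of 2 sets does better; here i is left uncovered.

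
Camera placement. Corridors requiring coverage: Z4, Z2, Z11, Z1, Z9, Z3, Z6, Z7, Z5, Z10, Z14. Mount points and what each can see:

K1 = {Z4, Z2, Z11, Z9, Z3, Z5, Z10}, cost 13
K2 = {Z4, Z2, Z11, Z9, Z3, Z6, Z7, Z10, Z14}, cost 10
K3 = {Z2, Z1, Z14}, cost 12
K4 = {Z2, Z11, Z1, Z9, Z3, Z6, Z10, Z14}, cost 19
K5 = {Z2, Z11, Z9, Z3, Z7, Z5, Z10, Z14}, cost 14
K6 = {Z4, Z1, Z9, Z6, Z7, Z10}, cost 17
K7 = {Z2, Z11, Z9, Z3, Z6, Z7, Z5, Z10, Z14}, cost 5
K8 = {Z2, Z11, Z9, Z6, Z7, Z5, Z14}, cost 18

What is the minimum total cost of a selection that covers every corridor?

K6, K7 cover every corridor at cost 17 + 5 = 22.
Any cover uses at least 2 camera mounts; among all covering selections none totals below 22.

22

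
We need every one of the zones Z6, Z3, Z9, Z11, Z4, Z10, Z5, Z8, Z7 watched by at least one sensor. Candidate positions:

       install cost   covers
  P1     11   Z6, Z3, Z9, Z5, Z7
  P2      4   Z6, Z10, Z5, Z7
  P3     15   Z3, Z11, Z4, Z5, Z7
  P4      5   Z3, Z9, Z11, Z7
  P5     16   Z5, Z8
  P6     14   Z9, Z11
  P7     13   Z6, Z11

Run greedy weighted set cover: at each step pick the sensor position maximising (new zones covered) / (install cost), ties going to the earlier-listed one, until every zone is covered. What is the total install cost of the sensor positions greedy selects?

40

Pick 1: P2 adds 4 new (Z6, Z10, Z5, Z7) at install cost 4 (ratio 4/4).
Pick 2: P4 adds 3 new (Z3, Z9, Z11) at install cost 5 (ratio 3/5).
Pick 3: P3 adds 1 new (Z4) at install cost 15 (ratio 1/15).
Pick 4: P5 adds 1 new (Z8) at install cost 16 (ratio 1/16).
Greedy total install cost: 4 + 5 + 15 + 16 = 40.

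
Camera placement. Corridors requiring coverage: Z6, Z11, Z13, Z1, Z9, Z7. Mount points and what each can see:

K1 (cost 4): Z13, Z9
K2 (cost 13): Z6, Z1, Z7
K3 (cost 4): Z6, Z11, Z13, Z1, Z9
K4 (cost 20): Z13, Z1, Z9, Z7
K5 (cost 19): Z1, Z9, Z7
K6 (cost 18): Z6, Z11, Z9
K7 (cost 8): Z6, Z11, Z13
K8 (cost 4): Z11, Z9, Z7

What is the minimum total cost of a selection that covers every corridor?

K3, K8 cover every corridor at cost 4 + 4 = 8.
Any cover uses at least 2 camera mounts; among all covering selections none totals below 8.

8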